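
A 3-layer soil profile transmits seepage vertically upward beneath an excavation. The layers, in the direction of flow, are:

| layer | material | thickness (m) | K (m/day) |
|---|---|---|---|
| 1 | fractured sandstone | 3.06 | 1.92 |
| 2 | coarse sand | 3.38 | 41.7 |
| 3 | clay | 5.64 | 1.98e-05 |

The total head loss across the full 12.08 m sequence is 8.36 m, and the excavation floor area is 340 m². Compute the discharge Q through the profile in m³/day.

Flow is perpendicular to layering, so the layers act in series and the equivalent K is the thickness-weighted harmonic mean.
Total thickness L = 3.06 + 3.38 + 5.64 = 12.08 m.
Σ(b_i/K_i) = 3.06/1.92 + 3.38/41.7 + 5.64/1.98e-05 = 2.849e+05 d.
K_eq = L / Σ(b_i/K_i) = 12.08 / 2.849e+05 = 4.241e-05 m/day.
Q = K_eq · A · (Δh/L) = 4.241e-05 × 340 × (8.36/12.08) = 0.009979 m³/day.

0.00998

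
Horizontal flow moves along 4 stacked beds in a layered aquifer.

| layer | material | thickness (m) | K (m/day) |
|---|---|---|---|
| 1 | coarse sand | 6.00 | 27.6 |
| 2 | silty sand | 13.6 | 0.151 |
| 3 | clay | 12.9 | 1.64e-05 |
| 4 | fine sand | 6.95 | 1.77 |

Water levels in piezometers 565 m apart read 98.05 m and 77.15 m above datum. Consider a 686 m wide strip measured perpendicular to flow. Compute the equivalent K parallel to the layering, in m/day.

4.56

Flow is parallel to layering, so each bed carries its own Darcy discharge and the transmissivities add.
Σ(K_i·b_i) = 27.6×6.00 + 0.151×13.6 + 1.64e-05×12.9 + 1.77×6.95 = 180.0 m²/day.
Total thickness b = 39.45 m, so K_eq = Σ(K_i·b_i)/b = 4.562 m/day.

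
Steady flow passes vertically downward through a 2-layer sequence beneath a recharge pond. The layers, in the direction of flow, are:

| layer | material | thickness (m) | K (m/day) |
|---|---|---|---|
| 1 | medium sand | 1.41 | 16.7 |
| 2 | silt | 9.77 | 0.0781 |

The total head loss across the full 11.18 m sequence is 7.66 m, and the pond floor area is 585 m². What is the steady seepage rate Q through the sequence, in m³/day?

35.8

Flow is perpendicular to layering, so the layers act in series and the equivalent K is the thickness-weighted harmonic mean.
Total thickness L = 1.41 + 9.77 = 11.18 m.
Σ(b_i/K_i) = 1.41/16.7 + 9.77/0.0781 = 125.2 d.
K_eq = L / Σ(b_i/K_i) = 11.18 / 125.2 = 0.08931 m/day.
Q = K_eq · A · (Δh/L) = 0.08931 × 585 × (7.66/11.18) = 35.80 m³/day.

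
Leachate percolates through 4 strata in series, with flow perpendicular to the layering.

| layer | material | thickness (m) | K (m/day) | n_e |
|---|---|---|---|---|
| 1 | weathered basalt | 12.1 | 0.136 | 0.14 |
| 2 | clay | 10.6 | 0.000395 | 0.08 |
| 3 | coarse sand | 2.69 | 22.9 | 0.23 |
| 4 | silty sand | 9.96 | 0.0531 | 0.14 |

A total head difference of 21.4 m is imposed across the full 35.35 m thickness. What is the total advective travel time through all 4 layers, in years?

15.8

With flow normal to the layers, continuity requires the same specific discharge q through every layer.
Σ(b_i/K_i) = 12.1/0.136 + 10.6/0.000395 + 2.69/22.9 + 9.96/0.0531 = 27112 d.
q = Δh / Σ(b_i/K_i) = 21.4 / 27112 = 0.0007893 m/day.
In each layer the seepage velocity is v_i = q/n_i, so the layer transit time is t_i = b_i·n_i / q:
  layer 1 (weathered basalt): t_1 = 12.1 × 0.14 / 0.0007893 = 2146 d
  layer 2 (clay): t_2 = 10.6 × 0.08 / 0.0007893 = 1074 d
  layer 3 (coarse sand): t_3 = 2.69 × 0.23 / 0.0007893 = 783.8 d
  layer 4 (silty sand): t_4 = 9.96 × 0.14 / 0.0007893 = 1767 d
Total t = Σ t_i = 5771 days = 15.80 years.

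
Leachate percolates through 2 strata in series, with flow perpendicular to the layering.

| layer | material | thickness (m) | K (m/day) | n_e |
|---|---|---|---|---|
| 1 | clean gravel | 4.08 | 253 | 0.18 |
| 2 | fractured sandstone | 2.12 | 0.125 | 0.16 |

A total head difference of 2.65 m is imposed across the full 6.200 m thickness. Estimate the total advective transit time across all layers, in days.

With flow normal to the layers, continuity requires the same specific discharge q through every layer.
Σ(b_i/K_i) = 4.08/253 + 2.12/0.125 = 16.98 d.
q = Δh / Σ(b_i/K_i) = 2.65 / 16.98 = 0.1561 m/day.
In each layer the seepage velocity is v_i = q/n_i, so the layer transit time is t_i = b_i·n_i / q:
  layer 1 (clean gravel): t_1 = 4.08 × 0.18 / 0.1561 = 4.705 d
  layer 2 (fractured sandstone): t_2 = 2.12 × 0.16 / 0.1561 = 2.173 d
Total t = Σ t_i = 6.878 days.

6.88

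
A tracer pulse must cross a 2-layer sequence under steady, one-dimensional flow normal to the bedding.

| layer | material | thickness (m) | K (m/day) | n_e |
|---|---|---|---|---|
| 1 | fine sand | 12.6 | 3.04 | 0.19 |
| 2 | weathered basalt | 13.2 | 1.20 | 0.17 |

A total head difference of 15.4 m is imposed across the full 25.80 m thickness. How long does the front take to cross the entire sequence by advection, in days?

4.56

With flow normal to the layers, continuity requires the same specific discharge q through every layer.
Σ(b_i/K_i) = 12.6/3.04 + 13.2/1.20 = 15.14 d.
q = Δh / Σ(b_i/K_i) = 15.4 / 15.14 = 1.017 m/day.
In each layer the seepage velocity is v_i = q/n_i, so the layer transit time is t_i = b_i·n_i / q:
  layer 1 (fine sand): t_1 = 12.6 × 0.19 / 1.017 = 2.354 d
  layer 2 (weathered basalt): t_2 = 13.2 × 0.17 / 1.017 = 2.207 d
Total t = Σ t_i = 4.561 days.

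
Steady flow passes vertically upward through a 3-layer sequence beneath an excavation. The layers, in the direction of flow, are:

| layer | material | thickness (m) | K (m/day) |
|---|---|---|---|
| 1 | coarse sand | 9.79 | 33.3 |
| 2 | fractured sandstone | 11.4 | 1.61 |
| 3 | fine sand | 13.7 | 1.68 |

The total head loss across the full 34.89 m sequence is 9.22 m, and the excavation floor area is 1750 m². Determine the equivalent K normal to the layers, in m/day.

Flow is perpendicular to layering, so the layers act in series and the equivalent K is the thickness-weighted harmonic mean.
Total thickness L = 9.79 + 11.4 + 13.7 = 34.89 m.
Σ(b_i/K_i) = 9.79/33.3 + 11.4/1.61 + 13.7/1.68 = 15.53 d.
K_eq = L / Σ(b_i/K_i) = 34.89 / 15.53 = 2.247 m/day.

2.25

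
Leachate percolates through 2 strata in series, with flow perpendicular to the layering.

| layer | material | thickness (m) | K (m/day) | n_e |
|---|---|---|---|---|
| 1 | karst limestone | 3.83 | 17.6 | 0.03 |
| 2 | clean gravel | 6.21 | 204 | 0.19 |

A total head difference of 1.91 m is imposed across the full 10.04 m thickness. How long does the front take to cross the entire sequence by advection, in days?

0.168

With flow normal to the layers, continuity requires the same specific discharge q through every layer.
Σ(b_i/K_i) = 3.83/17.6 + 6.21/204 = 0.2481 d.
q = Δh / Σ(b_i/K_i) = 1.91 / 0.2481 = 7.700 m/day.
In each layer the seepage velocity is v_i = q/n_i, so the layer transit time is t_i = b_i·n_i / q:
  layer 1 (karst limestone): t_1 = 3.83 × 0.03 / 7.700 = 0.01492 d
  layer 2 (clean gravel): t_2 = 6.21 × 0.19 / 7.700 = 0.1532 d
Total t = Σ t_i = 0.1682 days.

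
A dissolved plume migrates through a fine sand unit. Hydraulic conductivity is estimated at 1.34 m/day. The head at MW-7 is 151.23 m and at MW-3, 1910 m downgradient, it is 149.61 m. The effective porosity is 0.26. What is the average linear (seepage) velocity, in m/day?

Hydraulic gradient i = (151.23 − 149.61) / 1910 = 1.62 / 1910 = 0.0008482.
Darcy flux q = K · i = 1.340 × 0.0008482 = 0.001137 m/day.
Seepage velocity v = q / n_e = 0.001137 / 0.26 = 0.004371 m/day.

0.00437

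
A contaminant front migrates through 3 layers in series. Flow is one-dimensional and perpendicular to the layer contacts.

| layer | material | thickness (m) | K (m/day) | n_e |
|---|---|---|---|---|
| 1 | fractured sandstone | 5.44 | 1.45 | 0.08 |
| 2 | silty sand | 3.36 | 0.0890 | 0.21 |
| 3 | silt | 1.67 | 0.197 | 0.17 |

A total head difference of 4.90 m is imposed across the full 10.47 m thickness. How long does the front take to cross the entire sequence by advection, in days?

14.5

With flow normal to the layers, continuity requires the same specific discharge q through every layer.
Σ(b_i/K_i) = 5.44/1.45 + 3.36/0.0890 + 1.67/0.197 = 49.98 d.
q = Δh / Σ(b_i/K_i) = 4.90 / 49.98 = 0.09804 m/day.
In each layer the seepage velocity is v_i = q/n_i, so the layer transit time is t_i = b_i·n_i / q:
  layer 1 (fractured sandstone): t_1 = 5.44 × 0.08 / 0.09804 = 4.439 d
  layer 2 (silty sand): t_2 = 3.36 × 0.21 / 0.09804 = 7.197 d
  layer 3 (silt): t_3 = 1.67 × 0.17 / 0.09804 = 2.896 d
Total t = Σ t_i = 14.53 days.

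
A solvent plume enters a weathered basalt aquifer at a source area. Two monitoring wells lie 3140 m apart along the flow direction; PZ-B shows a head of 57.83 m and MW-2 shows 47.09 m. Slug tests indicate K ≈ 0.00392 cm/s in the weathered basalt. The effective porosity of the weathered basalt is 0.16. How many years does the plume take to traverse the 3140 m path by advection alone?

119

Convert K: 0.00392 cm/s × 864 = 3.387 m/day.
Hydraulic gradient i = (57.83 − 47.09) / 3140 = 10.74 / 3140 = 0.003420.
Darcy flux q = K · i = 3.387 × 0.003420 = 0.01158 m/day.
Seepage velocity v = q / n_e = 0.01158 / 0.16 = 0.07240 m/day.
Travel time t = L / v = 3140 / 0.07240 = 43369 days = 118.7 years.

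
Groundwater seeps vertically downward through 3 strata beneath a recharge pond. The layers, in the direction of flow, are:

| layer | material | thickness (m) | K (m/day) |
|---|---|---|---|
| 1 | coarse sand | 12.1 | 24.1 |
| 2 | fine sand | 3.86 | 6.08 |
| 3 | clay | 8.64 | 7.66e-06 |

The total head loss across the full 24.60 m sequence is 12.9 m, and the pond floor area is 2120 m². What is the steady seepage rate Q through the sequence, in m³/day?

Flow is perpendicular to layering, so the layers act in series and the equivalent K is the thickness-weighted harmonic mean.
Total thickness L = 12.1 + 3.86 + 8.64 = 24.60 m.
Σ(b_i/K_i) = 12.1/24.1 + 3.86/6.08 + 8.64/7.66e-06 = 1.128e+06 d.
K_eq = L / Σ(b_i/K_i) = 24.60 / 1.128e+06 = 2.181e-05 m/day.
Q = K_eq · A · (Δh/L) = 2.181e-05 × 2120 × (12.9/24.60) = 0.02425 m³/day.

0.0242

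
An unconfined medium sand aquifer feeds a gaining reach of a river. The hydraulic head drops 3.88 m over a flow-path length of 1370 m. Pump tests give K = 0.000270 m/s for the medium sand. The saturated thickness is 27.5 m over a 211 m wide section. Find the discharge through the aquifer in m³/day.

383

Convert K: 0.000270 m/s × 86400 = 23.33 m/day.
Cross-sectional area A = 211 × 27.5 = 5802 m².
Hydraulic gradient i = Δh / L = 3.88 / 1370 = 0.002832.
Darcy's law: Q = K · A · i = 23.33 × 5802 × 0.002832 = 383.4 m³/day.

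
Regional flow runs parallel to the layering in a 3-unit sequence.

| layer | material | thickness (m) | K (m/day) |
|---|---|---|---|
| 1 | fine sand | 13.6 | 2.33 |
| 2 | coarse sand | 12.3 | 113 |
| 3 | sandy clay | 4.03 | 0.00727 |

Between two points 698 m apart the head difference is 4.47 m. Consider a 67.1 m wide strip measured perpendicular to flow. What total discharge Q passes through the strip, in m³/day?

611

Flow is parallel to layering, so each bed carries its own Darcy discharge and the transmissivities add.
Σ(K_i·b_i) = 2.33×13.6 + 113×12.3 + 0.00727×4.03 = 1422 m²/day.
Hydraulic gradient i = Δh / L = 4.47 / 698 = 0.006404.
Q = Σ(K_i·b_i) · W · i = 1422 × 67.1 × 0.006404 = 610.9 m³/day.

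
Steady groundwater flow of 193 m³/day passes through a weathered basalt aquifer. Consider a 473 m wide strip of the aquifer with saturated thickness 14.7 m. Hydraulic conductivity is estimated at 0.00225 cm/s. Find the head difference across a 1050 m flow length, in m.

15.0

Convert K: 0.00225 cm/s × 864 = 1.944 m/day.
Cross-sectional area A = 473 × 14.7 = 6953 m².
From Q = K·A·i, i = Q / (K·A) = 193 / (1.944 × 6953) = 0.01428.
Head loss Δh = i · L = 0.01428 × 1050 = 14.99 m.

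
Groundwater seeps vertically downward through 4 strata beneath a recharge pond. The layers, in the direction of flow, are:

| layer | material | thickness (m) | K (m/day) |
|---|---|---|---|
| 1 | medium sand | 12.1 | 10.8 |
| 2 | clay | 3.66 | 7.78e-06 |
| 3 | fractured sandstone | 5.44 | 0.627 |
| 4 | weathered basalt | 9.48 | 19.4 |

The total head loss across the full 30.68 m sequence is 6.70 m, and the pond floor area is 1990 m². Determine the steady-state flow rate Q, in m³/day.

Flow is perpendicular to layering, so the layers act in series and the equivalent K is the thickness-weighted harmonic mean.
Total thickness L = 12.1 + 3.66 + 5.44 + 9.48 = 30.68 m.
Σ(b_i/K_i) = 12.1/10.8 + 3.66/7.78e-06 + 5.44/0.627 + 9.48/19.4 = 4.704e+05 d.
K_eq = L / Σ(b_i/K_i) = 30.68 / 4.704e+05 = 6.521e-05 m/day.
Q = K_eq · A · (Δh/L) = 6.521e-05 × 1990 × (6.70/30.68) = 0.02834 m³/day.

0.0283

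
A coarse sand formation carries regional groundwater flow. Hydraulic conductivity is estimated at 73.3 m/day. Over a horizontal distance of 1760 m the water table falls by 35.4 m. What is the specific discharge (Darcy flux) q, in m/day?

1.47

Hydraulic gradient i = Δh / L = 35.4 / 1760 = 0.02011.
Specific discharge q = K · i = 73.30 × 0.02011 = 1.474 m/day.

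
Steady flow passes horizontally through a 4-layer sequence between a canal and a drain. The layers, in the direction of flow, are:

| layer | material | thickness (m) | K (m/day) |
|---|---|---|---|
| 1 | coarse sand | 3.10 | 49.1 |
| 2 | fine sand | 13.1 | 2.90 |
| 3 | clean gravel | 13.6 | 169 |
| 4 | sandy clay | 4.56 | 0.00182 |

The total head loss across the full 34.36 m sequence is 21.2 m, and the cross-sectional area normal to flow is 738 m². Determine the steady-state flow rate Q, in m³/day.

Flow is perpendicular to layering, so the layers act in series and the equivalent K is the thickness-weighted harmonic mean.
Total thickness L = 3.10 + 13.1 + 13.6 + 4.56 = 34.36 m.
Σ(b_i/K_i) = 3.10/49.1 + 13.1/2.90 + 13.6/169 + 4.56/0.00182 = 2510 d.
K_eq = L / Σ(b_i/K_i) = 34.36 / 2510 = 0.01369 m/day.
Q = K_eq · A · (Δh/L) = 0.01369 × 738 × (21.2/34.36) = 6.233 m³/day.

6.23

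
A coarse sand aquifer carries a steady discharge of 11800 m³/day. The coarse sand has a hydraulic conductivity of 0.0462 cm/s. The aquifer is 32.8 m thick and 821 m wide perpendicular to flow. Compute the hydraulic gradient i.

Convert K: 0.0462 cm/s × 864 = 39.92 m/day.
Cross-sectional area A = 821 × 32.8 = 26929 m².
From Q = K·A·i, i = Q / (K·A) = 11800 / (39.92 × 26929) = 0.01098.

0.0110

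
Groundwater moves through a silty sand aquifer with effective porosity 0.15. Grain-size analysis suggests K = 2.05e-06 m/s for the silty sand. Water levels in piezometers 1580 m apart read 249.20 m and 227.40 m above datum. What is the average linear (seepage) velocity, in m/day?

0.0163

Convert K: 2.05e-06 m/s × 86400 = 0.1771 m/day.
Hydraulic gradient i = (249.20 − 227.40) / 1580 = 21.8 / 1580 = 0.01380.
Darcy flux q = K · i = 0.1771 × 0.01380 = 0.002444 m/day.
Seepage velocity v = q / n_e = 0.002444 / 0.15 = 0.01629 m/day.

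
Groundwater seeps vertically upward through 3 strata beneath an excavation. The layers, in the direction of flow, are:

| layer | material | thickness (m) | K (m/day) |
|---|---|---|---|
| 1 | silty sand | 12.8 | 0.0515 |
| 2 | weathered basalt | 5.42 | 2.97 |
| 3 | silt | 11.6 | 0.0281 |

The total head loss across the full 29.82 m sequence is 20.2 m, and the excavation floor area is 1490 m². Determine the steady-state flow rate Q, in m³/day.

Flow is perpendicular to layering, so the layers act in series and the equivalent K is the thickness-weighted harmonic mean.
Total thickness L = 12.8 + 5.42 + 11.6 = 29.82 m.
Σ(b_i/K_i) = 12.8/0.0515 + 5.42/2.97 + 11.6/0.0281 = 663.2 d.
K_eq = L / Σ(b_i/K_i) = 29.82 / 663.2 = 0.04497 m/day.
Q = K_eq · A · (Δh/L) = 0.04497 × 1490 × (20.2/29.82) = 45.38 m³/day.

45.4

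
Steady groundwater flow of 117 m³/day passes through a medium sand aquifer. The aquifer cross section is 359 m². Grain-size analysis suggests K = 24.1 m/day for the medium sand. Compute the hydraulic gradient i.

From Q = K·A·i, i = Q / (K·A) = 117 / (24.10 × 359.0) = 0.01352.

0.0135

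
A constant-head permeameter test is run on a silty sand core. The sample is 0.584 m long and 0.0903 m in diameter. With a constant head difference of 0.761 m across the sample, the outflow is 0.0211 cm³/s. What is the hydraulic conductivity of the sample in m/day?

Cross-sectional area A = π·(d/2)² = π × (0.0903/2)² = 0.006404 m².
Convert discharge: 0.0211 cm³/s = 2.110e-08 m³/s.
Darcy's law rearranged: K = Q·L / (A·Δh) = 2.110e-08 × 0.584 / (0.006404 × 0.761) = 2.528e-06 m/s = 0.2185 m/day.

0.218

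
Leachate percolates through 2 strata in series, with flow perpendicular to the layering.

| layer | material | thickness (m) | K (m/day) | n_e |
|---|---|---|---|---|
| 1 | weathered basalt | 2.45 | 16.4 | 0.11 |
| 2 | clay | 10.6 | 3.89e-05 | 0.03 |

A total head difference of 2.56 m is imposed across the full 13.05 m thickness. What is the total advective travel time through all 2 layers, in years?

With flow normal to the layers, continuity requires the same specific discharge q through every layer.
Σ(b_i/K_i) = 2.45/16.4 + 10.6/3.89e-05 = 2.725e+05 d.
q = Δh / Σ(b_i/K_i) = 2.56 / 2.725e+05 = 9.395e-06 m/day.
In each layer the seepage velocity is v_i = q/n_i, so the layer transit time is t_i = b_i·n_i / q:
  layer 1 (weathered basalt): t_1 = 2.45 × 0.11 / 9.395e-06 = 28686 d
  layer 2 (clay): t_2 = 10.6 × 0.03 / 9.395e-06 = 33849 d
Total t = Σ t_i = 62535 days = 171.2 years.

171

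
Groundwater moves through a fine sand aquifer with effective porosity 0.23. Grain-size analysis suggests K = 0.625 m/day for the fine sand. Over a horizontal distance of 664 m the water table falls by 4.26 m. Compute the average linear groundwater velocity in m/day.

Hydraulic gradient i = Δh / L = 4.26 / 664 = 0.006416.
Darcy flux q = K · i = 0.6250 × 0.006416 = 0.004010 m/day.
Seepage velocity v = q / n_e = 0.004010 / 0.23 = 0.01743 m/day.

0.0174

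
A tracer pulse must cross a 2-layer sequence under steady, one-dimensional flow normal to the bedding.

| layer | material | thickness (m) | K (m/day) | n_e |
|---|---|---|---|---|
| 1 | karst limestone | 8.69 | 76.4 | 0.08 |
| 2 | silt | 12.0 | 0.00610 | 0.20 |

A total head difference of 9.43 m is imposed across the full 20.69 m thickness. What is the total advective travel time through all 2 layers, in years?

1.77

With flow normal to the layers, continuity requires the same specific discharge q through every layer.
Σ(b_i/K_i) = 8.69/76.4 + 12.0/0.00610 = 1967 d.
q = Δh / Σ(b_i/K_i) = 9.43 / 1967 = 0.004793 m/day.
In each layer the seepage velocity is v_i = q/n_i, so the layer transit time is t_i = b_i·n_i / q:
  layer 1 (karst limestone): t_1 = 8.69 × 0.08 / 0.004793 = 145.0 d
  layer 2 (silt): t_2 = 12.0 × 0.20 / 0.004793 = 500.7 d
Total t = Σ t_i = 645.7 days = 1.768 years.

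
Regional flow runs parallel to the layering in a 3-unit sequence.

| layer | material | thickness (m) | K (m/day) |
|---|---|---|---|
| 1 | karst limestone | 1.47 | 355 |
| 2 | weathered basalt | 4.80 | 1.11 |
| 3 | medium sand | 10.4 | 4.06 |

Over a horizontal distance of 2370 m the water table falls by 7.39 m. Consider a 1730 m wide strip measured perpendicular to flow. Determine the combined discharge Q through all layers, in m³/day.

3070

Flow is parallel to layering, so each bed carries its own Darcy discharge and the transmissivities add.
Σ(K_i·b_i) = 355×1.47 + 1.11×4.80 + 4.06×10.4 = 569.4 m²/day.
Hydraulic gradient i = Δh / L = 7.39 / 2370 = 0.003118.
Q = Σ(K_i·b_i) · W · i = 569.4 × 1730 × 0.003118 = 3072 m³/day.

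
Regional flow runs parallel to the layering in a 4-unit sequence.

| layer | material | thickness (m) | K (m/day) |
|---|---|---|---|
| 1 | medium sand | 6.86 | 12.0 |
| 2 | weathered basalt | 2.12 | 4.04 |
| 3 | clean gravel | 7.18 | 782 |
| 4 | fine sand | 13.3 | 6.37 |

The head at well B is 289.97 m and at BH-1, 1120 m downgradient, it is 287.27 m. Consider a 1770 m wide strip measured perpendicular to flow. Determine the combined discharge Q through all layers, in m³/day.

24700

Flow is parallel to layering, so each bed carries its own Darcy discharge and the transmissivities add.
Σ(K_i·b_i) = 12.0×6.86 + 4.04×2.12 + 782×7.18 + 6.37×13.3 = 5790 m²/day.
Hydraulic gradient i = (289.97 − 287.27) / 1120 = 2.7 / 1120 = 0.002411.
Q = Σ(K_i·b_i) · W · i = 5790 × 1770 × 0.002411 = 24707 m³/day.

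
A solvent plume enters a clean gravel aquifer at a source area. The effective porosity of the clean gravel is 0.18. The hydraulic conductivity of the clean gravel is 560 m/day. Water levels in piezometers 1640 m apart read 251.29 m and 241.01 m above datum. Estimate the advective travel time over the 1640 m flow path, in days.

Hydraulic gradient i = (251.29 − 241.01) / 1640 = 10.28 / 1640 = 0.006268.
Darcy flux q = K · i = 560.0 × 0.006268 = 3.510 m/day.
Seepage velocity v = q / n_e = 3.510 / 0.18 = 19.50 m/day.
Travel time t = L / v = 1640 / 19.50 = 84.10 days.

84.1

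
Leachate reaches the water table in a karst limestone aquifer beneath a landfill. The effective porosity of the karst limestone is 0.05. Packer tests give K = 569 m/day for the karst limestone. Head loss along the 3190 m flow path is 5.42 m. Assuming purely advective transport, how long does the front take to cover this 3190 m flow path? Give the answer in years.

0.452

Hydraulic gradient i = Δh / L = 5.42 / 3190 = 0.001699.
Darcy flux q = K · i = 569.0 × 0.001699 = 0.9668 m/day.
Seepage velocity v = q / n_e = 0.9668 / 0.05 = 19.34 m/day.
Travel time t = L / v = 3190 / 19.34 = 165.0 days = 0.4517 years.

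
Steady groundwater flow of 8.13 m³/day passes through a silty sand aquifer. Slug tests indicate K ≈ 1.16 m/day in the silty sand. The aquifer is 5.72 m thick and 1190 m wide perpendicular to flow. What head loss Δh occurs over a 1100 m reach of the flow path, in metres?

1.13

Cross-sectional area A = 1190 × 5.72 = 6807 m².
From Q = K·A·i, i = Q / (K·A) = 8.13 / (1.160 × 6807) = 0.001030.
Head loss Δh = i · L = 0.001030 × 1100 = 1.133 m.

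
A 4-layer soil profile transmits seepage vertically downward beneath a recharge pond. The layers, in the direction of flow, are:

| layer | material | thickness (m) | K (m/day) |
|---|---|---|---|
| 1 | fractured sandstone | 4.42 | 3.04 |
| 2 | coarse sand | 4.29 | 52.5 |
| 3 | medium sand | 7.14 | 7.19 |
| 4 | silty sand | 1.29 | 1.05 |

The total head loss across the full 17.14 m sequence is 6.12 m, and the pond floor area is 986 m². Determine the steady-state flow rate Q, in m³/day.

Flow is perpendicular to layering, so the layers act in series and the equivalent K is the thickness-weighted harmonic mean.
Total thickness L = 4.42 + 4.29 + 7.14 + 1.29 = 17.14 m.
Σ(b_i/K_i) = 4.42/3.04 + 4.29/52.5 + 7.14/7.19 + 1.29/1.05 = 3.757 d.
K_eq = L / Σ(b_i/K_i) = 17.14 / 3.757 = 4.562 m/day.
Q = K_eq · A · (Δh/L) = 4.562 × 986 × (6.12/17.14) = 1606 m³/day.

1610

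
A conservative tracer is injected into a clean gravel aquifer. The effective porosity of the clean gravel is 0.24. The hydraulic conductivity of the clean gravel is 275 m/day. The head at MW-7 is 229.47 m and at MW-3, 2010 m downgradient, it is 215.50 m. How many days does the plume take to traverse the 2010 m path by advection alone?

Hydraulic gradient i = (229.47 − 215.50) / 2010 = 13.97 / 2010 = 0.006950.
Darcy flux q = K · i = 275.0 × 0.006950 = 1.911 m/day.
Seepage velocity v = q / n_e = 1.911 / 0.24 = 7.964 m/day.
Travel time t = L / v = 2010 / 7.964 = 252.4 days.

252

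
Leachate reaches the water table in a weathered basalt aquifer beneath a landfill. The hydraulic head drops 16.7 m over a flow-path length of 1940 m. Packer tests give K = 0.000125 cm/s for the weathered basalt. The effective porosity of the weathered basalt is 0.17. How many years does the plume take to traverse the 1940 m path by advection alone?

Convert K: 0.000125 cm/s × 864 = 0.1080 m/day.
Hydraulic gradient i = Δh / L = 16.7 / 1940 = 0.008608.
Darcy flux q = K · i = 0.1080 × 0.008608 = 0.0009297 m/day.
Seepage velocity v = q / n_e = 0.0009297 / 0.17 = 0.005469 m/day.
Travel time t = L / v = 1940 / 0.005469 = 3.547e+05 days = 971.2 years.

971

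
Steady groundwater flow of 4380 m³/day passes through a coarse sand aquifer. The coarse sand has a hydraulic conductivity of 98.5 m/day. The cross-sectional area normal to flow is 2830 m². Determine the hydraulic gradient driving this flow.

From Q = K·A·i, i = Q / (K·A) = 4380 / (98.50 × 2830) = 0.01571.

0.0157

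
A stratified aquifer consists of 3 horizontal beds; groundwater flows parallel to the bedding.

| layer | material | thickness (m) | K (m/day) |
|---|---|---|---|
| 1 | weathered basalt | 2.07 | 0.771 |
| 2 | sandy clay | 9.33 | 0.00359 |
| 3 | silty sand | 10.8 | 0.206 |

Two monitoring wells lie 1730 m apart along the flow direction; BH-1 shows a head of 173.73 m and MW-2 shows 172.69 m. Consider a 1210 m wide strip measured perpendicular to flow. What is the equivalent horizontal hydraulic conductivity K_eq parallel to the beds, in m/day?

0.174

Flow is parallel to layering, so each bed carries its own Darcy discharge and the transmissivities add.
Σ(K_i·b_i) = 0.771×2.07 + 0.00359×9.33 + 0.206×10.8 = 3.854 m²/day.
Total thickness b = 22.20 m, so K_eq = Σ(K_i·b_i)/b = 0.1736 m/day.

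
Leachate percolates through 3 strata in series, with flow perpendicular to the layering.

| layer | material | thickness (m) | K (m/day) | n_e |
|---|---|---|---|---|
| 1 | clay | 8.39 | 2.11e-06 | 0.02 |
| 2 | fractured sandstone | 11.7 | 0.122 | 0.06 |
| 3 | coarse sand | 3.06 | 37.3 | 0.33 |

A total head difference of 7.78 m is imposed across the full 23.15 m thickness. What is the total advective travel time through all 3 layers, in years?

2630

With flow normal to the layers, continuity requires the same specific discharge q through every layer.
Σ(b_i/K_i) = 8.39/2.11e-06 + 11.7/0.122 + 3.06/37.3 = 3.976e+06 d.
q = Δh / Σ(b_i/K_i) = 7.78 / 3.976e+06 = 1.957e-06 m/day.
In each layer the seepage velocity is v_i = q/n_i, so the layer transit time is t_i = b_i·n_i / q:
  layer 1 (clay): t_1 = 8.39 × 0.02 / 1.957e-06 = 85763 d
  layer 2 (fractured sandstone): t_2 = 11.7 × 0.06 / 1.957e-06 = 3.588e+05 d
  layer 3 (coarse sand): t_3 = 3.06 × 0.33 / 1.957e-06 = 5.161e+05 d
Total t = Σ t_i = 9.607e+05 days = 2630 years.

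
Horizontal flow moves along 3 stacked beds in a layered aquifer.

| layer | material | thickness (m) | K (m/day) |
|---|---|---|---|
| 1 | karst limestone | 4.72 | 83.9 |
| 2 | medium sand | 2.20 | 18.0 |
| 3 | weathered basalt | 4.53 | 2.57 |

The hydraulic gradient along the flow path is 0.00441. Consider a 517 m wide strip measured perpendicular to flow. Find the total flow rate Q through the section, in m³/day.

1020

Flow is parallel to layering, so each bed carries its own Darcy discharge and the transmissivities add.
Σ(K_i·b_i) = 83.9×4.72 + 18.0×2.20 + 2.57×4.53 = 447.3 m²/day.
Hydraulic gradient i = 0.00441.
Q = Σ(K_i·b_i) · W · i = 447.3 × 517 × 0.004410 = 1020 m³/day.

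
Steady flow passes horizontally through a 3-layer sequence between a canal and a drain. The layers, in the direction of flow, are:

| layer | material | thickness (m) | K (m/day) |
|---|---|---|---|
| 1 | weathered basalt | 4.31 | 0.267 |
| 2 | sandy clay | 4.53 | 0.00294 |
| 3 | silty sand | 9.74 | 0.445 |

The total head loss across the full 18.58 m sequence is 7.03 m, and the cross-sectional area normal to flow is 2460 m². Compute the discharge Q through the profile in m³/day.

11.0

Flow is perpendicular to layering, so the layers act in series and the equivalent K is the thickness-weighted harmonic mean.
Total thickness L = 4.31 + 4.53 + 9.74 = 18.58 m.
Σ(b_i/K_i) = 4.31/0.267 + 4.53/0.00294 + 9.74/0.445 = 1579 d.
K_eq = L / Σ(b_i/K_i) = 18.58 / 1579 = 0.01177 m/day.
Q = K_eq · A · (Δh/L) = 0.01177 × 2460 × (7.03/18.58) = 10.95 m³/day.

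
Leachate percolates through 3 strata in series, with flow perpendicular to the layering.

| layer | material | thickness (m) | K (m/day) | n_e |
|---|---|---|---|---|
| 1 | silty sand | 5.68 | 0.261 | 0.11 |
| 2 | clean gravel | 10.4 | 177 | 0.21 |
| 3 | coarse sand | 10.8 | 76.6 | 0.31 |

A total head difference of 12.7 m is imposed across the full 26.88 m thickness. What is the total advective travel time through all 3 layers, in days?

With flow normal to the layers, continuity requires the same specific discharge q through every layer.
Σ(b_i/K_i) = 5.68/0.261 + 10.4/177 + 10.8/76.6 = 21.96 d.
q = Δh / Σ(b_i/K_i) = 12.7 / 21.96 = 0.5783 m/day.
In each layer the seepage velocity is v_i = q/n_i, so the layer transit time is t_i = b_i·n_i / q:
  layer 1 (silty sand): t_1 = 5.68 × 0.11 / 0.5783 = 1.080 d
  layer 2 (clean gravel): t_2 = 10.4 × 0.21 / 0.5783 = 3.777 d
  layer 3 (coarse sand): t_3 = 10.8 × 0.31 / 0.5783 = 5.790 d
Total t = Σ t_i = 10.65 days.

10.6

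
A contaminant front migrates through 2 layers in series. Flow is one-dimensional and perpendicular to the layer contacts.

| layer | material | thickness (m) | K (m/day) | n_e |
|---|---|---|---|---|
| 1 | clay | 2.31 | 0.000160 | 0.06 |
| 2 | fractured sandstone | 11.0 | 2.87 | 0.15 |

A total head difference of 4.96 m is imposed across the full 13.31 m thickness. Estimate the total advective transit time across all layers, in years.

14.3

With flow normal to the layers, continuity requires the same specific discharge q through every layer.
Σ(b_i/K_i) = 2.31/0.000160 + 11.0/2.87 = 14441 d.
q = Δh / Σ(b_i/K_i) = 4.96 / 14441 = 0.0003435 m/day.
In each layer the seepage velocity is v_i = q/n_i, so the layer transit time is t_i = b_i·n_i / q:
  layer 1 (clay): t_1 = 2.31 × 0.06 / 0.0003435 = 403.5 d
  layer 2 (fractured sandstone): t_2 = 11.0 × 0.15 / 0.0003435 = 4804 d
Total t = Σ t_i = 5208 days = 14.26 years.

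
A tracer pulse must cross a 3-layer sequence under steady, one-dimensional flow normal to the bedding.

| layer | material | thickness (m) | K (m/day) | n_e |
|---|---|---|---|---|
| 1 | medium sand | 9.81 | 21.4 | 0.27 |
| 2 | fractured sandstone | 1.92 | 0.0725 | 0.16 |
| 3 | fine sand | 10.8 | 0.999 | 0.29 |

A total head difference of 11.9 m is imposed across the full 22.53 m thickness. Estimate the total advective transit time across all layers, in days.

19.3

With flow normal to the layers, continuity requires the same specific discharge q through every layer.
Σ(b_i/K_i) = 9.81/21.4 + 1.92/0.0725 + 10.8/0.999 = 37.75 d.
q = Δh / Σ(b_i/K_i) = 11.9 / 37.75 = 0.3152 m/day.
In each layer the seepage velocity is v_i = q/n_i, so the layer transit time is t_i = b_i·n_i / q:
  layer 1 (medium sand): t_1 = 9.81 × 0.27 / 0.3152 = 8.403 d
  layer 2 (fractured sandstone): t_2 = 1.92 × 0.16 / 0.3152 = 0.9746 d
  layer 3 (fine sand): t_3 = 10.8 × 0.29 / 0.3152 = 9.936 d
Total t = Σ t_i = 19.31 days.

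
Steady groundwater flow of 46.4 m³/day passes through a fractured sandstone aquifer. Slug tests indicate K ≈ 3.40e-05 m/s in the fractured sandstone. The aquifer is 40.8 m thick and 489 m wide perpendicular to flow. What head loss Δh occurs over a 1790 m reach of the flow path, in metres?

1.42

Convert K: 3.40e-05 m/s × 86400 = 2.938 m/day.
Cross-sectional area A = 489 × 40.8 = 19951 m².
From Q = K·A·i, i = Q / (K·A) = 46.4 / (2.938 × 19951) = 0.0007917.
Head loss Δh = i · L = 0.0007917 × 1790 = 1.417 m.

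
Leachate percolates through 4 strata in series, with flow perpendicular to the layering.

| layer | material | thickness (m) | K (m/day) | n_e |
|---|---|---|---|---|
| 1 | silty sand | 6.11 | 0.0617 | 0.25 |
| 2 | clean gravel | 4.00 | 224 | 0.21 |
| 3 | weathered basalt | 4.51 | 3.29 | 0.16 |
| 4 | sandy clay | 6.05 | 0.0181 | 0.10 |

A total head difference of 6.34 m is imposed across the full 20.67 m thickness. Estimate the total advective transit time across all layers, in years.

With flow normal to the layers, continuity requires the same specific discharge q through every layer.
Σ(b_i/K_i) = 6.11/0.0617 + 4.00/224 + 4.51/3.29 + 6.05/0.0181 = 434.7 d.
q = Δh / Σ(b_i/K_i) = 6.34 / 434.7 = 0.01459 m/day.
In each layer the seepage velocity is v_i = q/n_i, so the layer transit time is t_i = b_i·n_i / q:
  layer 1 (silty sand): t_1 = 6.11 × 0.25 / 0.01459 = 104.7 d
  layer 2 (clean gravel): t_2 = 4.00 × 0.21 / 0.01459 = 57.59 d
  layer 3 (weathered basalt): t_3 = 4.51 × 0.16 / 0.01459 = 49.47 d
  layer 4 (sandy clay): t_4 = 6.05 × 0.10 / 0.01459 = 41.48 d
Total t = Σ t_i = 253.3 days = 0.6934 years.

0.693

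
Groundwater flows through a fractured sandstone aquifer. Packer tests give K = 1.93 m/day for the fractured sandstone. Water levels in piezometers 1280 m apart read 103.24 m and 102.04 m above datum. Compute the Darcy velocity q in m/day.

Hydraulic gradient i = (103.24 − 102.04) / 1280 = 1.2 / 1280 = 0.0009375.
Specific discharge q = K · i = 1.930 × 0.0009375 = 0.001809 m/day.

0.00181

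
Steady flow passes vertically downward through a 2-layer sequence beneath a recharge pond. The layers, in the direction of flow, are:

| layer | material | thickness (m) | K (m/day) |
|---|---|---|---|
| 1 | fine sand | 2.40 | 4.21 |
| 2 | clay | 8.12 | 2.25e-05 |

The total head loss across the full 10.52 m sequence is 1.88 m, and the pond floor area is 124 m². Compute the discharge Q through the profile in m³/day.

0.000646

Flow is perpendicular to layering, so the layers act in series and the equivalent K is the thickness-weighted harmonic mean.
Total thickness L = 2.40 + 8.12 = 10.52 m.
Σ(b_i/K_i) = 2.40/4.21 + 8.12/2.25e-05 = 3.609e+05 d.
K_eq = L / Σ(b_i/K_i) = 10.52 / 3.609e+05 = 2.915e-05 m/day.
Q = K_eq · A · (Δh/L) = 2.915e-05 × 124 × (1.88/10.52) = 0.0006460 m³/day.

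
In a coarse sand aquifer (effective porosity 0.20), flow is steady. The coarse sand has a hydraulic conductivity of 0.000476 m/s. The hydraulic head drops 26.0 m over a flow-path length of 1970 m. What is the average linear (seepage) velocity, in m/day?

Convert K: 0.000476 m/s × 86400 = 41.13 m/day.
Hydraulic gradient i = Δh / L = 26.0 / 1970 = 0.01320.
Darcy flux q = K · i = 41.13 × 0.01320 = 0.5428 m/day.
Seepage velocity v = q / n_e = 0.5428 / 0.20 = 2.714 m/day.

2.71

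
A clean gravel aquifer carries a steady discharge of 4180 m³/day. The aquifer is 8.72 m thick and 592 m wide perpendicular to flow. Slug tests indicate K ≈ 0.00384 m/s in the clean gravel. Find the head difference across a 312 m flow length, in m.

0.761

Convert K: 0.00384 m/s × 86400 = 331.8 m/day.
Cross-sectional area A = 592 × 8.72 = 5162 m².
From Q = K·A·i, i = Q / (K·A) = 4180 / (331.8 × 5162) = 0.002441.
Head loss Δh = i · L = 0.002441 × 312 = 0.7615 m.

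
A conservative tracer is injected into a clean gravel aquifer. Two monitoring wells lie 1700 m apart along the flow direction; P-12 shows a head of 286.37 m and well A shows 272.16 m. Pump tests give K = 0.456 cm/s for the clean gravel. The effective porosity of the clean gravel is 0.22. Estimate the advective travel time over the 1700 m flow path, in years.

0.311

Convert K: 0.456 cm/s × 864 = 394.0 m/day.
Hydraulic gradient i = (286.37 − 272.16) / 1700 = 14.21 / 1700 = 0.008359.
Darcy flux q = K · i = 394.0 × 0.008359 = 3.293 m/day.
Seepage velocity v = q / n_e = 3.293 / 0.22 = 14.97 m/day.
Travel time t = L / v = 1700 / 14.97 = 113.6 days = 0.3109 years.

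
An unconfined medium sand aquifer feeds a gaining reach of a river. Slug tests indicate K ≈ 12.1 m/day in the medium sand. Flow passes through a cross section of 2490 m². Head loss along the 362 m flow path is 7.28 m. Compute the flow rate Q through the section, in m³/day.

606

Hydraulic gradient i = Δh / L = 7.28 / 362 = 0.02011.
Darcy's law: Q = K · A · i = 12.10 × 2490 × 0.02011 = 605.9 m³/day.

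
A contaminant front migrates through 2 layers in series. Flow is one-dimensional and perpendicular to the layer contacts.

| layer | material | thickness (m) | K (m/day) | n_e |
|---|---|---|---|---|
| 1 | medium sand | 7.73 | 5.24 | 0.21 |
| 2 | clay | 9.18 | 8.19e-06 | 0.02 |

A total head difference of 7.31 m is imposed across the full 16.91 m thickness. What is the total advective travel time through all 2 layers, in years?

With flow normal to the layers, continuity requires the same specific discharge q through every layer.
Σ(b_i/K_i) = 7.73/5.24 + 9.18/8.19e-06 = 1.121e+06 d.
q = Δh / Σ(b_i/K_i) = 7.31 / 1.121e+06 = 6.522e-06 m/day.
In each layer the seepage velocity is v_i = q/n_i, so the layer transit time is t_i = b_i·n_i / q:
  layer 1 (medium sand): t_1 = 7.73 × 0.21 / 6.522e-06 = 2.489e+05 d
  layer 2 (clay): t_2 = 9.18 × 0.02 / 6.522e-06 = 28152 d
Total t = Σ t_i = 2.771e+05 days = 758.6 years.

759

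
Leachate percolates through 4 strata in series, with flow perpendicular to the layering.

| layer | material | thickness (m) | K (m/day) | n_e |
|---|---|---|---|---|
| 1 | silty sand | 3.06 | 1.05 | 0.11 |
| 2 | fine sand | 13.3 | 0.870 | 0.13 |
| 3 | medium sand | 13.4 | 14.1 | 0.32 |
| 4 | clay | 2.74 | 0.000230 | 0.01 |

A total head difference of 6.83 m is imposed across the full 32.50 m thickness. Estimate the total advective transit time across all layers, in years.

30.5

With flow normal to the layers, continuity requires the same specific discharge q through every layer.
Σ(b_i/K_i) = 3.06/1.05 + 13.3/0.870 + 13.4/14.1 + 2.74/0.000230 = 11932 d.
q = Δh / Σ(b_i/K_i) = 6.83 / 11932 = 0.0005724 m/day.
In each layer the seepage velocity is v_i = q/n_i, so the layer transit time is t_i = b_i·n_i / q:
  layer 1 (silty sand): t_1 = 3.06 × 0.11 / 0.0005724 = 588.0 d
  layer 2 (fine sand): t_2 = 13.3 × 0.13 / 0.0005724 = 3021 d
  layer 3 (medium sand): t_3 = 13.4 × 0.32 / 0.0005724 = 7491 d
  layer 4 (clay): t_4 = 2.74 × 0.01 / 0.0005724 = 47.87 d
Total t = Σ t_i = 11148 days = 30.52 years.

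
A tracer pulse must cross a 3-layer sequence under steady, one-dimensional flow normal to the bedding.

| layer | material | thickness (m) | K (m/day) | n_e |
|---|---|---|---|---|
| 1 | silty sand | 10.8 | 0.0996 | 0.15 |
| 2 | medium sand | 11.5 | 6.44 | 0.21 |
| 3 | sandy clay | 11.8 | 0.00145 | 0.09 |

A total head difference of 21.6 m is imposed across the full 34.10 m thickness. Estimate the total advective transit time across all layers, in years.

With flow normal to the layers, continuity requires the same specific discharge q through every layer.
Σ(b_i/K_i) = 10.8/0.0996 + 11.5/6.44 + 11.8/0.00145 = 8248 d.
q = Δh / Σ(b_i/K_i) = 21.6 / 8248 = 0.002619 m/day.
In each layer the seepage velocity is v_i = q/n_i, so the layer transit time is t_i = b_i·n_i / q:
  layer 1 (silty sand): t_1 = 10.8 × 0.15 / 0.002619 = 618.6 d
  layer 2 (medium sand): t_2 = 11.5 × 0.21 / 0.002619 = 922.2 d
  layer 3 (sandy clay): t_3 = 11.8 × 0.09 / 0.002619 = 405.5 d
Total t = Σ t_i = 1946 days = 5.329 years.

5.33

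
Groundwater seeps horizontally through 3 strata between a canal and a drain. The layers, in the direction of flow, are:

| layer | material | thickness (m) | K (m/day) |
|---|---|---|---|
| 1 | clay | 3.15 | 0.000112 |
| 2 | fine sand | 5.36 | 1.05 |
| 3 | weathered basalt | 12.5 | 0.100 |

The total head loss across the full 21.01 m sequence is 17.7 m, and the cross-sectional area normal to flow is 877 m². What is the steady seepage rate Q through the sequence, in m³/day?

Flow is perpendicular to layering, so the layers act in series and the equivalent K is the thickness-weighted harmonic mean.
Total thickness L = 3.15 + 5.36 + 12.5 = 21.01 m.
Σ(b_i/K_i) = 3.15/0.000112 + 5.36/1.05 + 12.5/0.100 = 28255 d.
K_eq = L / Σ(b_i/K_i) = 21.01 / 28255 = 0.0007436 m/day.
Q = K_eq · A · (Δh/L) = 0.0007436 × 877 × (17.7/21.01) = 0.5494 m³/day.

0.549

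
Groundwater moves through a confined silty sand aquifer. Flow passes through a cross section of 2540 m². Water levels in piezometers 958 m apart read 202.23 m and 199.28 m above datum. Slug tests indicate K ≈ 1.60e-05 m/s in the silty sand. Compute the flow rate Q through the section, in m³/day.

10.8

Convert K: 1.60e-05 m/s × 86400 = 1.382 m/day.
Hydraulic gradient i = (202.23 − 199.28) / 958 = 2.95 / 958 = 0.003079.
Darcy's law: Q = K · A · i = 1.382 × 2540 × 0.003079 = 10.81 m³/day.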